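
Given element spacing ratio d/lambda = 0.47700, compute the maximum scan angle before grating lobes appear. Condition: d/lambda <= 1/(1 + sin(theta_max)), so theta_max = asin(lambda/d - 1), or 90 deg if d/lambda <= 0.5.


lambda/d - 1 = 1/0.47700 - 1 = 1.096436 >= 1
d/lambda <= 0.5, so the array can scan to endfire without grating lobes: theta_max = 90 deg

90 deg


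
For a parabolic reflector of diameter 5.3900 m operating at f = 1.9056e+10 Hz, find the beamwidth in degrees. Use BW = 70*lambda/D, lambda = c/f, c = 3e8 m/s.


lambda = c / f = 3.0000e+08 / 1.9056e+10 = 0.01574307 m
BW = 70 * 0.01574307 / 5.3900 = 0.2045 deg

0.2045 deg


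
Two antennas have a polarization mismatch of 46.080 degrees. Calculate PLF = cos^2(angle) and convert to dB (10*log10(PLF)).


PLF_linear = cos^2(46.080 deg) = 0.4811549
PLF_dB = 10 * log10(0.4811549) = -3.177 dB

-3.177 dB


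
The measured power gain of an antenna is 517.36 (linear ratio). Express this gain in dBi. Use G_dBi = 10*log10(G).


G_dBi = 10 * log10(517.36) = 27.14 dBi

27.14 dBi


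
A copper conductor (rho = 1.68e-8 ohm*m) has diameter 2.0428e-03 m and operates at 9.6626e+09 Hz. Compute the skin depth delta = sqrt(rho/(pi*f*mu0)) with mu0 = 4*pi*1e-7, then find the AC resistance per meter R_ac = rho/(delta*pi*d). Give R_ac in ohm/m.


delta = sqrt(1.68e-8 / (pi * 9.6626e+09 * 4*pi*1e-7)) = 6.636327e-07 m
R_ac = 1.68e-8 / (6.636327e-07 * pi * 2.0428e-03) = 3.945 ohm/m

3.945 ohm/m


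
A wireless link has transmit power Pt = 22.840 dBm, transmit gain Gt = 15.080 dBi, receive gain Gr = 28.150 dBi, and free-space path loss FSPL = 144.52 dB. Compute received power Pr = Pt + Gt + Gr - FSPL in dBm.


Pr = 22.840 + 15.080 + 28.150 - 144.52 = -78.45 dBm

-78.45 dBm


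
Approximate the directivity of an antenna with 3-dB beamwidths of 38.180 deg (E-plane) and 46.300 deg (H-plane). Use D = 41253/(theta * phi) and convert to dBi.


D_linear = 41253 / (38.180 * 46.300) = 23.33666
D_dBi = 10 * log10(23.33666) = 13.68 dBi

13.68 dBi


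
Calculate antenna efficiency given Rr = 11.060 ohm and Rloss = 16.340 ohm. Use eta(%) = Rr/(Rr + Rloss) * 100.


eta = 11.060 / (11.060 + 16.340) * 100 = 40.36%

40.36%


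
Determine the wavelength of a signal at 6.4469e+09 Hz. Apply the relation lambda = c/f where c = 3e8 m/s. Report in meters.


lambda = c / f = 3.0000e+08 / 6.4469e+09 = 0.04653 m

0.04653 m


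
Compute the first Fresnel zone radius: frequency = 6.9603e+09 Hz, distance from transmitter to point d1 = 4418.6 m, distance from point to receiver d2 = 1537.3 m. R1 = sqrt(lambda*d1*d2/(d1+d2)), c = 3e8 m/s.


lambda = c / f = 3.0000e+08 / 6.9603e+09 = 0.04310159 m
R1 = sqrt(0.04310159 * 4418.6 * 1537.3 / (4418.6 + 1537.3)) = 7.011 m

7.011 m


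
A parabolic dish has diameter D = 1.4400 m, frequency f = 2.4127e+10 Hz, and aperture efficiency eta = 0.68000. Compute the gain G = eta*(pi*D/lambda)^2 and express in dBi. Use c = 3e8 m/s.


lambda = c / f = 3.0000e+08 / 2.4127e+10 = 0.01243420 m
G_linear = 0.68000 * (pi * 1.4400 / 0.01243420)^2 = 90011.49
G_dBi = 10 * log10(90011.49) = 49.54 dBi

49.54 dBi


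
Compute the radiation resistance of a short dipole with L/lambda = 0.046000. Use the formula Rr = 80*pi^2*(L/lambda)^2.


Rr = 80 * pi^2 * (0.046000)^2 = 80 * 9.869604 * 2.116000e-03 = 1.671 ohm

1.671 ohm


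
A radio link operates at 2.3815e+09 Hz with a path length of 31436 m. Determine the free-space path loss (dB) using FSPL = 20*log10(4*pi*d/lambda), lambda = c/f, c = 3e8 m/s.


lambda = c / f = 3.0000e+08 / 2.3815e+09 = 0.1259710 m
FSPL = 20 * log10(4*pi*31436/0.1259710) = 129.9 dB

129.9 dB


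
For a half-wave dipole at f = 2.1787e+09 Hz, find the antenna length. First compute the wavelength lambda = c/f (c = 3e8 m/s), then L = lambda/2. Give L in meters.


lambda = c / f = 3.0000e+08 / 2.1787e+09 = 0.1376968 m
L = lambda / 2 = 0.1376968 / 2 = 0.06885 m

0.06885 m


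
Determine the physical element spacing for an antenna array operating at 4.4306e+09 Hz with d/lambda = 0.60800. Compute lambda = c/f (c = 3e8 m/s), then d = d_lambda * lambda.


lambda = c / f = 3.0000e+08 / 4.4306e+09 = 0.06771092 m
d = 0.60800 * 0.06771092 = 0.04117 m

0.04117 m


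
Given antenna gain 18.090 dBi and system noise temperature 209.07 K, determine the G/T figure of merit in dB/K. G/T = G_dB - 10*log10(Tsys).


G/T = 18.090 - 10*log10(209.07) = 18.090 - 23.20292 = -5.113 dB/K

-5.113 dB/K


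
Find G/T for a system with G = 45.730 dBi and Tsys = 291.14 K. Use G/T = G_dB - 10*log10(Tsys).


G/T = 45.730 - 10*log10(291.14) = 45.730 - 24.64102 = 21.09 dB/K

21.09 dB/K


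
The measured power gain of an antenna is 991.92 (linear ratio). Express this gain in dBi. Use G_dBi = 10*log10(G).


G_dBi = 10 * log10(991.92) = 29.96 dBi

29.96 dBi


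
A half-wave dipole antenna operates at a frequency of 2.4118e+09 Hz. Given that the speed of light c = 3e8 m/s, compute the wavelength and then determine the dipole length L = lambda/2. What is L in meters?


lambda = c / f = 3.0000e+08 / 2.4118e+09 = 0.1243884 m
L = lambda / 2 = 0.1243884 / 2 = 0.06219 m

0.06219 m


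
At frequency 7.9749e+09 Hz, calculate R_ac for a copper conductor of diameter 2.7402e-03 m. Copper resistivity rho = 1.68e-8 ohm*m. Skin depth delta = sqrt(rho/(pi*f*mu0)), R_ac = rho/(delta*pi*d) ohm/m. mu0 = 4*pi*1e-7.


delta = sqrt(1.68e-8 / (pi * 7.9749e+09 * 4*pi*1e-7)) = 7.304864e-07 m
R_ac = 1.68e-8 / (7.304864e-07 * pi * 2.7402e-03) = 2.672 ohm/m

2.672 ohm/m


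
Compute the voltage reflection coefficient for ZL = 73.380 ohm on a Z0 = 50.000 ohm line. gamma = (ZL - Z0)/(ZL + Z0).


gamma = (73.380 - 50.000) / (73.380 + 50.000) = 0.1895

0.1895


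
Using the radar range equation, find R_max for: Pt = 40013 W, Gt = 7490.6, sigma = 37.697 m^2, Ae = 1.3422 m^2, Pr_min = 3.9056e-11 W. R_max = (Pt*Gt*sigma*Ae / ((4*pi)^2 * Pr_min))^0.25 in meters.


R^4 = 40013*7490.6*37.697*1.3422 / ((4*pi)^2 * 3.9056e-11) = 2.458863e+18
R_max = 2.458863e+18^0.25 = 39599 m

39599 m


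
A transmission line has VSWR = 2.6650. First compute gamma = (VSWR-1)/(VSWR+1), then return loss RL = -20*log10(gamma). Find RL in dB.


gamma = (2.6650 - 1) / (2.6650 + 1) = 0.4542974
RL = -20 * log10(0.4542974) = 6.853 dB

6.853 dB


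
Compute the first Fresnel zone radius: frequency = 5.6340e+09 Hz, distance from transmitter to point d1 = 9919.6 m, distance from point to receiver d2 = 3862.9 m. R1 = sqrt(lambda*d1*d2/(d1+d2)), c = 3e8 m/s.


lambda = c / f = 3.0000e+08 / 5.6340e+09 = 0.05324814 m
R1 = sqrt(0.05324814 * 9919.6 * 3862.9 / (9919.6 + 3862.9)) = 12.17 m

12.17 m


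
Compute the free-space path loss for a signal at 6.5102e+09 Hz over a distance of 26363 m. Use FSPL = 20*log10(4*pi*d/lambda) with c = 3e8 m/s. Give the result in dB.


lambda = c / f = 3.0000e+08 / 6.5102e+09 = 0.04608153 m
FSPL = 20 * log10(4*pi*26363/0.04608153) = 137.1 dB

137.1 dB


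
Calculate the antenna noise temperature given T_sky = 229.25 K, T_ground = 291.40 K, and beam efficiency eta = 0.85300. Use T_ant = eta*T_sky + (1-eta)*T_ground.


T_ant = 0.85300 * 229.25 + (1 - 0.85300) * 291.40 = 238.4 K

238.4 K


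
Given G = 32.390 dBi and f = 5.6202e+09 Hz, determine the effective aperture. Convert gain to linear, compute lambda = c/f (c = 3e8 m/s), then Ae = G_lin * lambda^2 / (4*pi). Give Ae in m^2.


lambda = c / f = 3.0000e+08 / 5.6202e+09 = 0.05337888 m
G_linear = 10^(32.390/10) = 1733.804
Ae = G_linear * lambda^2 / (4*pi) = 1733.804 * 0.05337888^2 / (4*pi) = 0.3931 m^2

0.3931 m^2


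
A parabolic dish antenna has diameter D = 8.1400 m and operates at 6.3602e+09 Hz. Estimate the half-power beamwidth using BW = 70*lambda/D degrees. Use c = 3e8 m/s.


lambda = c / f = 3.0000e+08 / 6.3602e+09 = 0.04716833 m
BW = 70 * 0.04716833 / 8.1400 = 0.4056 deg

0.4056 deg


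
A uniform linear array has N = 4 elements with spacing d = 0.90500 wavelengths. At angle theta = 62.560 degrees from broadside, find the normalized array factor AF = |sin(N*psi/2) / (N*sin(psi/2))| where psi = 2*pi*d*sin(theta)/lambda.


psi = 2*pi*0.90500*sin(62.560 deg) = 5.046541 rad
AF = |sin(4*5.046541/2) / (4*sin(5.046541/2))| = 0.2672

0.2672


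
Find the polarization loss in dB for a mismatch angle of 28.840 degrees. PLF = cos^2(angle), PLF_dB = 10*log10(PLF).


PLF_linear = cos^2(28.840 deg) = 0.7673237
PLF_dB = 10 * log10(0.7673237) = -1.150 dB

-1.150 dB


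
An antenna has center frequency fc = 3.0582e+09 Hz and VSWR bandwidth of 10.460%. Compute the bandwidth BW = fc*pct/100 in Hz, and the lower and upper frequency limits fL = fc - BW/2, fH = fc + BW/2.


BW = 3.0582e+09 * 10.460/100 = 3.198877e+08 Hz
fL = 3.0582e+09 - 3.198877e+08/2 = 2.898e+09 Hz
fH = 3.0582e+09 + 3.198877e+08/2 = 3.218e+09 Hz

BW=3.199e+08 Hz, fL=2.898e+09 Hz, fH=3.218e+09 Hz


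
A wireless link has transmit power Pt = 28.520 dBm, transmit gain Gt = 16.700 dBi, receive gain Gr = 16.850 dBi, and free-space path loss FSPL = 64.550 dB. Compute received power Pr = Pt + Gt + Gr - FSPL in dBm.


Pr = 28.520 + 16.700 + 16.850 - 64.550 = -2.48 dBm

-2.48 dBm


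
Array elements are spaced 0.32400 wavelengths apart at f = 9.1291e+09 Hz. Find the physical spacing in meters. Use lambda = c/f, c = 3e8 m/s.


lambda = c / f = 3.0000e+08 / 9.1291e+09 = 0.03286195 m
d = 0.32400 * 0.03286195 = 0.01065 m

0.01065 m


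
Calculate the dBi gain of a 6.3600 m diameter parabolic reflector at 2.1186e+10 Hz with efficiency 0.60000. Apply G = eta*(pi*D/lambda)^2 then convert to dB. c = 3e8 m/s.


lambda = c / f = 3.0000e+08 / 2.1186e+10 = 0.01416029 m
G_linear = 0.60000 * (pi * 6.3600 / 0.01416029)^2 = 1.194596e+06
G_dBi = 10 * log10(1.194596e+06) = 60.77 dBi

60.77 dBi


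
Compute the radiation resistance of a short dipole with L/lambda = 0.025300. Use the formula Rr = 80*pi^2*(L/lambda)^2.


Rr = 80 * pi^2 * (0.025300)^2 = 80 * 9.869604 * 6.400900e-04 = 0.5054 ohm

0.5054 ohm


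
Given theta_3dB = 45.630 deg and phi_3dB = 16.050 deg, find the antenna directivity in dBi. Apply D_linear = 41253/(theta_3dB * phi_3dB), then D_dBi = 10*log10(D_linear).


D_linear = 41253 / (45.630 * 16.050) = 56.32874
D_dBi = 10 * log10(56.32874) = 17.51 dBi

17.51 dBi


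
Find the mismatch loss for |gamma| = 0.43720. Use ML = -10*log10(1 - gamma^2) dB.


ML = -10 * log10(1 - 0.43720^2) = -10 * log10(0.80885616) = 0.9213 dB

0.9213 dB


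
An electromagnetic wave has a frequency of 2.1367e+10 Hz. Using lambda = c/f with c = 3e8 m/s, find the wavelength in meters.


lambda = c / f = 3.0000e+08 / 2.1367e+10 = 0.01404 m

0.01404 m


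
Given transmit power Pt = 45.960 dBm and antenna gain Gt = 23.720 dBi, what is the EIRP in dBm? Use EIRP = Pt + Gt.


EIRP = Pt + Gt = 45.960 + 23.720 = 69.68 dBm

69.68 dBm


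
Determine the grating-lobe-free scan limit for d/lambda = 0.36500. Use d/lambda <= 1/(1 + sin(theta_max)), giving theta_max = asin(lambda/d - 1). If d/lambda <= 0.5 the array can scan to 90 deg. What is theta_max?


lambda/d - 1 = 1/0.36500 - 1 = 1.739726 >= 1
d/lambda <= 0.5, so the array can scan to endfire without grating lobes: theta_max = 90 deg

90 deg


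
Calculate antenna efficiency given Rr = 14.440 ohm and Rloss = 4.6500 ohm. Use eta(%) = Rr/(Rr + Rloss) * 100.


eta = 14.440 / (14.440 + 4.6500) * 100 = 75.64%

75.64%


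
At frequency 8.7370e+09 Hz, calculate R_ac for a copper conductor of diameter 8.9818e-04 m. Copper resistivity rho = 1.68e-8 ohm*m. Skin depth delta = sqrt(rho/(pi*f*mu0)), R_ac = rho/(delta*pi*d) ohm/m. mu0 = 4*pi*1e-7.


delta = sqrt(1.68e-8 / (pi * 8.7370e+09 * 4*pi*1e-7)) = 6.979007e-07 m
R_ac = 1.68e-8 / (6.979007e-07 * pi * 8.9818e-04) = 8.531 ohm/m

8.531 ohm/m


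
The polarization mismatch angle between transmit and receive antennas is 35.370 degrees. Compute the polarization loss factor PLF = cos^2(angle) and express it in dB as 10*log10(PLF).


PLF_linear = cos^2(35.370 deg) = 0.6649277
PLF_dB = 10 * log10(0.6649277) = -1.772 dB

-1.772 dB


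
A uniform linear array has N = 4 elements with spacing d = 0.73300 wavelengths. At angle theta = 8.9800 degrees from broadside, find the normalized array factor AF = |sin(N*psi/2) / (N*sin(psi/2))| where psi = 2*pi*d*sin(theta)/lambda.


psi = 2*pi*0.73300*sin(8.9800 deg) = 0.7188827 rad
AF = |sin(4*0.7188827/2) / (4*sin(0.7188827/2))| = 0.7044

0.7044


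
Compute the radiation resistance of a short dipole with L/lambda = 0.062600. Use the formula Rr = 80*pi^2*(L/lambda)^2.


Rr = 80 * pi^2 * (0.062600)^2 = 80 * 9.869604 * 3.918760e-03 = 3.094 ohm

3.094 ohm


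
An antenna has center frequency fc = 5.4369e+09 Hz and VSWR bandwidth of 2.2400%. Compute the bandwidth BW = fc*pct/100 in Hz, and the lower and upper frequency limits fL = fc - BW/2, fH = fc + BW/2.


BW = 5.4369e+09 * 2.2400/100 = 1.217866e+08 Hz
fL = 5.4369e+09 - 1.217866e+08/2 = 5.376e+09 Hz
fH = 5.4369e+09 + 1.217866e+08/2 = 5.498e+09 Hz

BW=1.218e+08 Hz, fL=5.376e+09 Hz, fH=5.498e+09 Hz


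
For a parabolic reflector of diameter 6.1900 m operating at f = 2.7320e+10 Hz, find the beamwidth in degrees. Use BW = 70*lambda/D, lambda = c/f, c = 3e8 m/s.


lambda = c / f = 3.0000e+08 / 2.7320e+10 = 0.01098097 m
BW = 70 * 0.01098097 / 6.1900 = 0.1242 deg

0.1242 deg


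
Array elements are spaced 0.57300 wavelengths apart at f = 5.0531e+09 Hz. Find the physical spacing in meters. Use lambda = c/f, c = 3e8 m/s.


lambda = c / f = 3.0000e+08 / 5.0531e+09 = 0.05936950 m
d = 0.57300 * 0.05936950 = 0.03402 m

0.03402 m


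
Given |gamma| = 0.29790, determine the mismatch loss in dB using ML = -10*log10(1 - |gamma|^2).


ML = -10 * log10(1 - 0.29790^2) = -10 * log10(0.91125559) = 0.4036 dB

0.4036 dB


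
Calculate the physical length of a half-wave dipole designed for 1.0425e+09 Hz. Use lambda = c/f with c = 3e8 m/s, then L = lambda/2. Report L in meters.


lambda = c / f = 3.0000e+08 / 1.0425e+09 = 0.2877698 m
L = lambda / 2 = 0.2877698 / 2 = 0.1439 m

0.1439 m


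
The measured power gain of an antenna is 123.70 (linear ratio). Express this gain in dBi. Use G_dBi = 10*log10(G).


G_dBi = 10 * log10(123.70) = 20.92 dBi

20.92 dBi


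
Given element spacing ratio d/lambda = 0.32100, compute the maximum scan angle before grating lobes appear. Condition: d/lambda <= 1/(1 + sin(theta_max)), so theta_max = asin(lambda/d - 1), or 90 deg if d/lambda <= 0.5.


lambda/d - 1 = 1/0.32100 - 1 = 2.115265 >= 1
d/lambda <= 0.5, so the array can scan to endfire without grating lobes: theta_max = 90 deg

90 deg


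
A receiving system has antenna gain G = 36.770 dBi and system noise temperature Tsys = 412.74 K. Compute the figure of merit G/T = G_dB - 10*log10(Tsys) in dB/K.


G/T = 36.770 - 10*log10(412.74) = 36.770 - 26.15677 = 10.61 dB/K

10.61 dB/K


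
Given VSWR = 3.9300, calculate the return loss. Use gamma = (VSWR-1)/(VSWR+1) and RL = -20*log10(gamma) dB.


gamma = (3.9300 - 1) / (3.9300 + 1) = 0.5943205
RL = -20 * log10(0.5943205) = 4.520 dB

4.520 dB


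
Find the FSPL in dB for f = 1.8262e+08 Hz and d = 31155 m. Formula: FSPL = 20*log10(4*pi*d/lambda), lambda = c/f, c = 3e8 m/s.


lambda = c / f = 3.0000e+08 / 1.8262e+08 = 1.642755 m
FSPL = 20 * log10(4*pi*31155/1.642755) = 107.5 dB

107.5 dB


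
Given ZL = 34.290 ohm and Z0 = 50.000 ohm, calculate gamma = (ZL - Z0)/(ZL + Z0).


gamma = (34.290 - 50.000) / (34.290 + 50.000) = -0.1864

-0.1864


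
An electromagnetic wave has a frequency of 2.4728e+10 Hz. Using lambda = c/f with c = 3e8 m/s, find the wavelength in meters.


lambda = c / f = 3.0000e+08 / 2.4728e+10 = 0.01213 m

0.01213 m


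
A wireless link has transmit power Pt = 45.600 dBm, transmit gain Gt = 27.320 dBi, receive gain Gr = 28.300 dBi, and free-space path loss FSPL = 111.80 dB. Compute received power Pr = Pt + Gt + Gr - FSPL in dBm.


Pr = 45.600 + 27.320 + 28.300 - 111.80 = -10.58 dBm

-10.58 dBm


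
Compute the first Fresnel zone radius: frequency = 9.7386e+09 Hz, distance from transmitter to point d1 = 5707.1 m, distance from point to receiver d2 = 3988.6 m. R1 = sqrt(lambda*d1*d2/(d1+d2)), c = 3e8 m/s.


lambda = c / f = 3.0000e+08 / 9.7386e+09 = 0.03080525 m
R1 = sqrt(0.03080525 * 5707.1 * 3988.6 / (5707.1 + 3988.6)) = 8.504 m

8.504 m


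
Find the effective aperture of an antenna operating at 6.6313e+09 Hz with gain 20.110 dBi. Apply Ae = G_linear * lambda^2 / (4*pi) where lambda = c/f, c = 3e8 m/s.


lambda = c / f = 3.0000e+08 / 6.6313e+09 = 0.04524000 m
G_linear = 10^(20.110/10) = 102.5652
Ae = G_linear * lambda^2 / (4*pi) = 102.5652 * 0.04524000^2 / (4*pi) = 0.01670 m^2

0.01670 m^2


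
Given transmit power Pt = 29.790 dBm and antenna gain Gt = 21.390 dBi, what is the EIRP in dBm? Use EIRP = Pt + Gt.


EIRP = Pt + Gt = 29.790 + 21.390 = 51.18 dBm

51.18 dBm


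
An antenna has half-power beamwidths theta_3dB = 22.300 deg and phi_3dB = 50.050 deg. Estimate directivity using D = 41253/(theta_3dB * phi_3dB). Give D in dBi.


D_linear = 41253 / (22.300 * 50.050) = 36.96125
D_dBi = 10 * log10(36.96125) = 15.68 dBi

15.68 dBi


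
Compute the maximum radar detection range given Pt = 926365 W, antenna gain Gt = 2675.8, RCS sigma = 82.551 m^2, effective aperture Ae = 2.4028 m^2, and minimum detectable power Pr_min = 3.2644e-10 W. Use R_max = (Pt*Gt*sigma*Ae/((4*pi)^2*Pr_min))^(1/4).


R^4 = 926365*2675.8*82.551*2.4028 / ((4*pi)^2 * 3.2644e-10) = 9.537898e+18
R_max = 9.537898e+18^0.25 = 55573 m

55573 m


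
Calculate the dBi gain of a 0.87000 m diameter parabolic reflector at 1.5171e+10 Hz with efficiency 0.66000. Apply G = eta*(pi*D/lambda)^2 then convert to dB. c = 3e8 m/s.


lambda = c / f = 3.0000e+08 / 1.5171e+10 = 0.01977457 m
G_linear = 0.66000 * (pi * 0.87000 / 0.01977457)^2 = 12608.64
G_dBi = 10 * log10(12608.64) = 41.01 dBi

41.01 dBi


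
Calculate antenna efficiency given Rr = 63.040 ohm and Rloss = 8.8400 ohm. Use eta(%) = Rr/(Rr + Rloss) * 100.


eta = 63.040 / (63.040 + 8.8400) * 100 = 87.70%

87.70%


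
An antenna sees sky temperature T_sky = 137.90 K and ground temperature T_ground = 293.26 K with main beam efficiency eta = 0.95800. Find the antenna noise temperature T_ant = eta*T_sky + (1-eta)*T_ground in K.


T_ant = 0.95800 * 137.90 + (1 - 0.95800) * 293.26 = 144.4 K

144.4 K


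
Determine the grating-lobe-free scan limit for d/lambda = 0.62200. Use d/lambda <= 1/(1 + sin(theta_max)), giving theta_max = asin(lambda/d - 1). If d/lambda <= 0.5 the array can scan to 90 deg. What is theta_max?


lambda/d - 1 = 1/0.62200 - 1 = 0.6077170
theta_max = asin(0.6077170) = 37.42 deg

37.42 deg


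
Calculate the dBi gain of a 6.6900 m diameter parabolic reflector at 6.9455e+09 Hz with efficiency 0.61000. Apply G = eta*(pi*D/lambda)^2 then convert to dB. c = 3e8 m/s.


lambda = c / f = 3.0000e+08 / 6.9455e+09 = 0.04319343 m
G_linear = 0.61000 * (pi * 6.6900 / 0.04319343)^2 = 144426.3
G_dBi = 10 * log10(144426.3) = 51.60 dBi

51.60 dBi


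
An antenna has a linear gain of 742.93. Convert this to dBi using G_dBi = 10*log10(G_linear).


G_dBi = 10 * log10(742.93) = 28.71 dBi

28.71 dBi


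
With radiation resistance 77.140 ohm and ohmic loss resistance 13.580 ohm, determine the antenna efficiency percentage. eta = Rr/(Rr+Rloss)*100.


eta = 77.140 / (77.140 + 13.580) * 100 = 85.03%

85.03%


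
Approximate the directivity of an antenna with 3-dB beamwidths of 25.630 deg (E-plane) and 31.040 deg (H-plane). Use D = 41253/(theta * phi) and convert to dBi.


D_linear = 41253 / (25.630 * 31.040) = 51.85435
D_dBi = 10 * log10(51.85435) = 17.15 dBi

17.15 dBi


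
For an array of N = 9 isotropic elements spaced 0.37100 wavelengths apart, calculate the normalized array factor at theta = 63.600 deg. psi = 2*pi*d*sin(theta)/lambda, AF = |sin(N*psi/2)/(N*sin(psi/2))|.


psi = 2*pi*0.37100*sin(63.600 deg) = 2.087959 rad
AF = |sin(9*2.087959/2) / (9*sin(2.087959/2))| = 3.722e-03

3.722e-03


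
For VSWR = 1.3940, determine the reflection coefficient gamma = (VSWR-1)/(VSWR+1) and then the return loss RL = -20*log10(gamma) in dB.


gamma = (1.3940 - 1) / (1.3940 + 1) = 0.1645781
RL = -20 * log10(0.1645781) = 15.67 dB

15.67 dB


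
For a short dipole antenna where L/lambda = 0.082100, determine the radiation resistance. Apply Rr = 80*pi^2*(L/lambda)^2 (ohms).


Rr = 80 * pi^2 * (0.082100)^2 = 80 * 9.869604 * 6.740410e-03 = 5.322 ohm

5.322 ohm


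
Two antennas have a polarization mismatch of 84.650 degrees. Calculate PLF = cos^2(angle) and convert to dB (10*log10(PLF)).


PLF_linear = cos^2(84.650 deg) = 8.693602e-03
PLF_dB = 10 * log10(8.693602e-03) = -20.61 dB

-20.61 dB


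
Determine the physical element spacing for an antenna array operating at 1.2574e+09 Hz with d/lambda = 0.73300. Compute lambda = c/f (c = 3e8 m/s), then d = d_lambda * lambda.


lambda = c / f = 3.0000e+08 / 1.2574e+09 = 0.2385876 m
d = 0.73300 * 0.2385876 = 0.1749 m

0.1749 m


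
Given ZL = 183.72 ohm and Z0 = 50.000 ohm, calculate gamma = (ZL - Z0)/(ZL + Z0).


gamma = (183.72 - 50.000) / (183.72 + 50.000) = 0.5721

0.5721


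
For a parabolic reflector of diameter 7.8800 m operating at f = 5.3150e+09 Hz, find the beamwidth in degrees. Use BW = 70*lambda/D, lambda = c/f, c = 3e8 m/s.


lambda = c / f = 3.0000e+08 / 5.3150e+09 = 0.05644403 m
BW = 70 * 0.05644403 / 7.8800 = 0.5014 deg

0.5014 deg


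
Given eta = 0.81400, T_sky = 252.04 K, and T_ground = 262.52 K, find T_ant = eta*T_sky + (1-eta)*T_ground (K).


T_ant = 0.81400 * 252.04 + (1 - 0.81400) * 262.52 = 254.0 K

254.0 K


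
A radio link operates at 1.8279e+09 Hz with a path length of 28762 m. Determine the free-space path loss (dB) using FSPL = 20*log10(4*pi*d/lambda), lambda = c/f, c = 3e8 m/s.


lambda = c / f = 3.0000e+08 / 1.8279e+09 = 0.1641228 m
FSPL = 20 * log10(4*pi*28762/0.1641228) = 126.9 dB

126.9 dB


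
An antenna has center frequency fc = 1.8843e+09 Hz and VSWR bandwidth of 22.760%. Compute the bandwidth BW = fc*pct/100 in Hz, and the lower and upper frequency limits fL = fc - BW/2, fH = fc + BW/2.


BW = 1.8843e+09 * 22.760/100 = 4.288667e+08 Hz
fL = 1.8843e+09 - 4.288667e+08/2 = 1.670e+09 Hz
fH = 1.8843e+09 + 4.288667e+08/2 = 2.099e+09 Hz

BW=4.289e+08 Hz, fL=1.670e+09 Hz, fH=2.099e+09 Hz


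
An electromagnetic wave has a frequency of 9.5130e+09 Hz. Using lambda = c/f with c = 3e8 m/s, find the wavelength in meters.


lambda = c / f = 3.0000e+08 / 9.5130e+09 = 0.03154 m

0.03154 m


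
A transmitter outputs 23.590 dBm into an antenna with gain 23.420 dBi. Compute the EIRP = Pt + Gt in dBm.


EIRP = Pt + Gt = 23.590 + 23.420 = 47.01 dBm

47.01 dBm


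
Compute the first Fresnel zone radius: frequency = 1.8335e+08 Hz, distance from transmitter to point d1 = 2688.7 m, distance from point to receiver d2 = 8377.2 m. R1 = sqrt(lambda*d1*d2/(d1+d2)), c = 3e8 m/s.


lambda = c / f = 3.0000e+08 / 1.8335e+08 = 1.636215 m
R1 = sqrt(1.636215 * 2688.7 * 8377.2 / (2688.7 + 8377.2)) = 57.71 m

57.71 m


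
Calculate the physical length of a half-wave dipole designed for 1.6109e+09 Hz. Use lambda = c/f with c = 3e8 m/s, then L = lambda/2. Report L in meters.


lambda = c / f = 3.0000e+08 / 1.6109e+09 = 0.1862313 m
L = lambda / 2 = 0.1862313 / 2 = 0.09312 m

0.09312 m


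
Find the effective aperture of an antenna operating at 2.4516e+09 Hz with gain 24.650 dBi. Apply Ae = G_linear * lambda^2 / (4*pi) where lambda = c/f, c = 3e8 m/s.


lambda = c / f = 3.0000e+08 / 2.4516e+09 = 0.1223691 m
G_linear = 10^(24.650/10) = 291.7427
Ae = G_linear * lambda^2 / (4*pi) = 291.7427 * 0.1223691^2 / (4*pi) = 0.3476 m^2

0.3476 m^2


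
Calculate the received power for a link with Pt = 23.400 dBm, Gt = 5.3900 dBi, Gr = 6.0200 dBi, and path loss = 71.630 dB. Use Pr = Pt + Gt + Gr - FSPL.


Pr = 23.400 + 5.3900 + 6.0200 - 71.630 = -36.82 dBm

-36.82 dBm


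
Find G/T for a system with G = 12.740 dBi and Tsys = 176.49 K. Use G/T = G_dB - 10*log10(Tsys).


G/T = 12.740 - 10*log10(176.49) = 12.740 - 22.46720 = -9.727 dB/K

-9.727 dB/K


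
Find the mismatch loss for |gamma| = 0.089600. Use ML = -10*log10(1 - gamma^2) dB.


ML = -10 * log10(1 - 0.089600^2) = -10 * log10(0.99197184) = 0.03501 dB

0.03501 dB


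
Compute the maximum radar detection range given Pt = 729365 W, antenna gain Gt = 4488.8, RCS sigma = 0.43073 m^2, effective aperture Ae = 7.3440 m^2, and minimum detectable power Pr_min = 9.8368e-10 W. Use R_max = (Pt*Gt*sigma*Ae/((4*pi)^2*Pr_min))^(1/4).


R^4 = 729365*4488.8*0.43073*7.3440 / ((4*pi)^2 * 9.8368e-10) = 6.667137e+16
R_max = 6.667137e+16^0.25 = 16069 m

16069 m


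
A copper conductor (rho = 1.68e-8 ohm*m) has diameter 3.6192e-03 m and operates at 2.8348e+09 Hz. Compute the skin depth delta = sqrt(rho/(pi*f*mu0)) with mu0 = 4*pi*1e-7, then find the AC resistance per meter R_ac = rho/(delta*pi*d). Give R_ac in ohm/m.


delta = sqrt(1.68e-8 / (pi * 2.8348e+09 * 4*pi*1e-7)) = 1.225219e-06 m
R_ac = 1.68e-8 / (1.225219e-06 * pi * 3.6192e-03) = 1.206 ohm/m

1.206 ohm/m


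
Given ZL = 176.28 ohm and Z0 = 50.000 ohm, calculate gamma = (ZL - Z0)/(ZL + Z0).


gamma = (176.28 - 50.000) / (176.28 + 50.000) = 0.5581

0.5581


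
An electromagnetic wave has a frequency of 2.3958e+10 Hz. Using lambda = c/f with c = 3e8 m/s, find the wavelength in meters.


lambda = c / f = 3.0000e+08 / 2.3958e+10 = 0.01252 m

0.01252 m


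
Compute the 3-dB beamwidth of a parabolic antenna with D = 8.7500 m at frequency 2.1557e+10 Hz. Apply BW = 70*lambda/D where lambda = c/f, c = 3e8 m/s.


lambda = c / f = 3.0000e+08 / 2.1557e+10 = 0.01391659 m
BW = 70 * 0.01391659 / 8.7500 = 0.1113 deg

0.1113 deg


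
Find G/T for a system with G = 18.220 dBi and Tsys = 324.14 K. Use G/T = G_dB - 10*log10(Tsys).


G/T = 18.220 - 10*log10(324.14) = 18.220 - 25.10733 = -6.887 dB/K

-6.887 dB/K


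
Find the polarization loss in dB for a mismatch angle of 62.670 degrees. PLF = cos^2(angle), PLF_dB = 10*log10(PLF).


PLF_linear = cos^2(62.670 deg) = 0.2107864
PLF_dB = 10 * log10(0.2107864) = -6.762 dB

-6.762 dB


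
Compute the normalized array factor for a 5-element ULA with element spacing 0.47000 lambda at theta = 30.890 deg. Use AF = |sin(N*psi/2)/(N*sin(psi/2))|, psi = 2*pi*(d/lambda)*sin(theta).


psi = 2*pi*0.47000*sin(30.890 deg) = 1.516095 rad
AF = |sin(5*1.516095/2) / (5*sin(1.516095/2))| = 0.1757

0.1757


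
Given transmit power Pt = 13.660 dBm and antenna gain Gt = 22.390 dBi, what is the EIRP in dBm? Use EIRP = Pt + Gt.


EIRP = Pt + Gt = 13.660 + 22.390 = 36.05 dBm

36.05 dBm


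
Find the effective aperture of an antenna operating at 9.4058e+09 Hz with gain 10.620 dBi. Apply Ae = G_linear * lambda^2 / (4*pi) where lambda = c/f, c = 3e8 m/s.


lambda = c / f = 3.0000e+08 / 9.4058e+09 = 0.03189521 m
G_linear = 10^(10.620/10) = 11.53453
Ae = G_linear * lambda^2 / (4*pi) = 11.53453 * 0.03189521^2 / (4*pi) = 9.338e-04 m^2

9.338e-04 m^2


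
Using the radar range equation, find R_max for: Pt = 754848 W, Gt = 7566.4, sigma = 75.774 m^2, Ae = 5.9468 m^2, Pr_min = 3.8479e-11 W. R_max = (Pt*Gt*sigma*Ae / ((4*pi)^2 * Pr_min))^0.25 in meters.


R^4 = 754848*7566.4*75.774*5.9468 / ((4*pi)^2 * 3.8479e-11) = 4.235541e+20
R_max = 4.235541e+20^0.25 = 143459 m

143459 m


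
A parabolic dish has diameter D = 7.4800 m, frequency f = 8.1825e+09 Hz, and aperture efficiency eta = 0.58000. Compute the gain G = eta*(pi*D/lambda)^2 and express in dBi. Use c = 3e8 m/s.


lambda = c / f = 3.0000e+08 / 8.1825e+09 = 0.03666361 m
G_linear = 0.58000 * (pi * 7.4800 / 0.03666361)^2 = 238265.1
G_dBi = 10 * log10(238265.1) = 53.77 dBi

53.77 dBi


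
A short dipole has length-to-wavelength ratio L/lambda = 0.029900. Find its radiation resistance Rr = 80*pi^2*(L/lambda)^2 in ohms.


Rr = 80 * pi^2 * (0.029900)^2 = 80 * 9.869604 * 8.940100e-04 = 0.7059 ohm

0.7059 ohm


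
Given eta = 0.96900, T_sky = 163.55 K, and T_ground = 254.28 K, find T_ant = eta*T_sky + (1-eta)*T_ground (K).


T_ant = 0.96900 * 163.55 + (1 - 0.96900) * 254.28 = 166.4 K

166.4 K


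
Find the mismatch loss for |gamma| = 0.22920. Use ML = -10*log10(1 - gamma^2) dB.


ML = -10 * log10(1 - 0.22920^2) = -10 * log10(0.94746736) = 0.2344 dB

0.2344 dB


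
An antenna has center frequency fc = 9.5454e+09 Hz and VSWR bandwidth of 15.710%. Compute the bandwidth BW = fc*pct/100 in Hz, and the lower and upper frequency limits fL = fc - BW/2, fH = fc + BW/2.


BW = 9.5454e+09 * 15.710/100 = 1.499582e+09 Hz
fL = 9.5454e+09 - 1.499582e+09/2 = 8.796e+09 Hz
fH = 9.5454e+09 + 1.499582e+09/2 = 1.030e+10 Hz

BW=1.500e+09 Hz, fL=8.796e+09 Hz, fH=1.030e+10 Hz


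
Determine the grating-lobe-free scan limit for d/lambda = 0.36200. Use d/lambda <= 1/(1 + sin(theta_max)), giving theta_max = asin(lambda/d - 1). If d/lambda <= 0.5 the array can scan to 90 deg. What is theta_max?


lambda/d - 1 = 1/0.36200 - 1 = 1.762431 >= 1
d/lambda <= 0.5, so the array can scan to endfire without grating lobes: theta_max = 90 deg

90 deg


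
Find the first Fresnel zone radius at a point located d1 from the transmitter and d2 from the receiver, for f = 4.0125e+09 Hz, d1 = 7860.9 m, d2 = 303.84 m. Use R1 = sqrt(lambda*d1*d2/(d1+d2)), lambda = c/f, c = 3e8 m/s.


lambda = c / f = 3.0000e+08 / 4.0125e+09 = 0.07476636 m
R1 = sqrt(0.07476636 * 7860.9 * 303.84 / (7860.9 + 303.84)) = 4.677 m

4.677 m


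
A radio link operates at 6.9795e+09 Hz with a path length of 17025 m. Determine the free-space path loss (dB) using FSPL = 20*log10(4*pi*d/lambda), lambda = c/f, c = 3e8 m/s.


lambda = c / f = 3.0000e+08 / 6.9795e+09 = 0.04298302 m
FSPL = 20 * log10(4*pi*17025/0.04298302) = 133.9 dB

133.9 dB


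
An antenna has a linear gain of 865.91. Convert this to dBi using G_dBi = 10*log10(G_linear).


G_dBi = 10 * log10(865.91) = 29.37 dBi

29.37 dBi


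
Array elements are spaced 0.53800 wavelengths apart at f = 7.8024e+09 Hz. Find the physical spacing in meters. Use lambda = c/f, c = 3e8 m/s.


lambda = c / f = 3.0000e+08 / 7.8024e+09 = 0.03844971 m
d = 0.53800 * 0.03844971 = 0.02069 m

0.02069 m


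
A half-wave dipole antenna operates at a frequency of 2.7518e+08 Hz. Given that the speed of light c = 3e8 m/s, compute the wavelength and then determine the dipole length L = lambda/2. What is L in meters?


lambda = c / f = 3.0000e+08 / 2.7518e+08 = 1.090196 m
L = lambda / 2 = 1.090196 / 2 = 0.5451 m

0.5451 m


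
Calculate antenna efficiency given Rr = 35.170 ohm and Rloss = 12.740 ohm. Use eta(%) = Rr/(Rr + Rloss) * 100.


eta = 35.170 / (35.170 + 12.740) * 100 = 73.41%

73.41%


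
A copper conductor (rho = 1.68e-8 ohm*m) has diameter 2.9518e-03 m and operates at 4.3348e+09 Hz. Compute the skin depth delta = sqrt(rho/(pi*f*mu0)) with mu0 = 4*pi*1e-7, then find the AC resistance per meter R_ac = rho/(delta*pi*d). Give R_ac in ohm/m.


delta = sqrt(1.68e-8 / (pi * 4.3348e+09 * 4*pi*1e-7)) = 9.908097e-07 m
R_ac = 1.68e-8 / (9.908097e-07 * pi * 2.9518e-03) = 1.828 ohm/m

1.828 ohm/m


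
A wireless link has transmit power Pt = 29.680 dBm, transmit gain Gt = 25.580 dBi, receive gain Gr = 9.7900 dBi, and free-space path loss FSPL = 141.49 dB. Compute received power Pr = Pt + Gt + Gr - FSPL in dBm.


Pr = 29.680 + 25.580 + 9.7900 - 141.49 = -76.44 dBm

-76.44 dBm


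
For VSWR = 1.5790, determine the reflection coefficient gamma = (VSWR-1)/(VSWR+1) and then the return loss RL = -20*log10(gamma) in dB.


gamma = (1.5790 - 1) / (1.5790 + 1) = 0.2245056
RL = -20 * log10(0.2245056) = 12.98 dB

12.98 dB


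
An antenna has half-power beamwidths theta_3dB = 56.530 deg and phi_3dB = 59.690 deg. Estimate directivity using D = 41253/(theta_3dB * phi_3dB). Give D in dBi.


D_linear = 41253 / (56.530 * 59.690) = 12.22573
D_dBi = 10 * log10(12.22573) = 10.87 dBi

10.87 dBi


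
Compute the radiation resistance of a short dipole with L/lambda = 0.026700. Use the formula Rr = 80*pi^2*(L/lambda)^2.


Rr = 80 * pi^2 * (0.026700)^2 = 80 * 9.869604 * 7.128900e-04 = 0.5629 ohm

0.5629 ohm


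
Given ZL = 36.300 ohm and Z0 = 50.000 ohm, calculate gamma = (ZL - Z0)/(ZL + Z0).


gamma = (36.300 - 50.000) / (36.300 + 50.000) = -0.1587

-0.1587


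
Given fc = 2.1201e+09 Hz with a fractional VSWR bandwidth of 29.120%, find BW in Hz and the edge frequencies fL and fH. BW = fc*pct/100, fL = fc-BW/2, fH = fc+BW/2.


BW = 2.1201e+09 * 29.120/100 = 6.173731e+08 Hz
fL = 2.1201e+09 - 6.173731e+08/2 = 1.811e+09 Hz
fH = 2.1201e+09 + 6.173731e+08/2 = 2.429e+09 Hz

BW=6.174e+08 Hz, fL=1.811e+09 Hz, fH=2.429e+09 Hz


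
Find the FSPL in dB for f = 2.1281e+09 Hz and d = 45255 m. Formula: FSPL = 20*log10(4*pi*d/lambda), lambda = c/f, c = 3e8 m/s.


lambda = c / f = 3.0000e+08 / 2.1281e+09 = 0.1409708 m
FSPL = 20 * log10(4*pi*45255/0.1409708) = 132.1 dB

132.1 dB


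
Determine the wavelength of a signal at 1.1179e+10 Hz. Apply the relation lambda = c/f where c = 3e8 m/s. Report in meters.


lambda = c / f = 3.0000e+08 / 1.1179e+10 = 0.02684 m

0.02684 m


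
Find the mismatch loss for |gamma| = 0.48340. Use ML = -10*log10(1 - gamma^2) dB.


ML = -10 * log10(1 - 0.48340^2) = -10 * log10(0.76632444) = 1.156 dB

1.156 dB


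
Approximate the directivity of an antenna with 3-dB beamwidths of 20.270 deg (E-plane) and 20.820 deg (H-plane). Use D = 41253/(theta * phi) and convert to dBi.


D_linear = 41253 / (20.270 * 20.820) = 97.75097
D_dBi = 10 * log10(97.75097) = 19.90 dBi

19.90 dBi


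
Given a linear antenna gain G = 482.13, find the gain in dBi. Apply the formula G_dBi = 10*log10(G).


G_dBi = 10 * log10(482.13) = 26.83 dBi

26.83 dBi


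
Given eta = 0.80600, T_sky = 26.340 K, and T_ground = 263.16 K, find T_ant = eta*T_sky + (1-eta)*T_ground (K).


T_ant = 0.80600 * 26.340 + (1 - 0.80600) * 263.16 = 72.28 K

72.28 K


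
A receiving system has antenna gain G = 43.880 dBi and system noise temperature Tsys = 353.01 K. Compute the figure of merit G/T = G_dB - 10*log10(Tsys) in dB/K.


G/T = 43.880 - 10*log10(353.01) = 43.880 - 25.47787 = 18.40 dB/K

18.40 dB/K


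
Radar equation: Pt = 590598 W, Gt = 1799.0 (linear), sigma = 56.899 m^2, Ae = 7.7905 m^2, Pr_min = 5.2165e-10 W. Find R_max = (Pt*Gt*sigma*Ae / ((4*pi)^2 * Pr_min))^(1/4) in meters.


R^4 = 590598*1799.0*56.899*7.7905 / ((4*pi)^2 * 5.2165e-10) = 5.717342e+18
R_max = 5.717342e+18^0.25 = 48899 m

48899 m


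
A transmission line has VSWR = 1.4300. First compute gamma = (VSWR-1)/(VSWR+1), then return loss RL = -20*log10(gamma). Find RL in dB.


gamma = (1.4300 - 1) / (1.4300 + 1) = 0.1769547
RL = -20 * log10(0.1769547) = 15.04 dB

15.04 dB


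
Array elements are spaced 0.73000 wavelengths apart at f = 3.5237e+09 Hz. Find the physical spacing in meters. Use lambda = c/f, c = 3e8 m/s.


lambda = c / f = 3.0000e+08 / 3.5237e+09 = 0.08513778 m
d = 0.73000 * 0.08513778 = 0.06215 m

0.06215 m


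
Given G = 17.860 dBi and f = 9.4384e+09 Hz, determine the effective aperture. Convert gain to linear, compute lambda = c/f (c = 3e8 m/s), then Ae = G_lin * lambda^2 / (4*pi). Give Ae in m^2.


lambda = c / f = 3.0000e+08 / 9.4384e+09 = 0.03178505 m
G_linear = 10^(17.860/10) = 61.09420
Ae = G_linear * lambda^2 / (4*pi) = 61.09420 * 0.03178505^2 / (4*pi) = 4.912e-03 m^2

4.912e-03 m^2


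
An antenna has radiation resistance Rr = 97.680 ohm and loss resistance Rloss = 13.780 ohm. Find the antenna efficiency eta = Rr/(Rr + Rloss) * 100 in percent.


eta = 97.680 / (97.680 + 13.780) * 100 = 87.64%

87.64%


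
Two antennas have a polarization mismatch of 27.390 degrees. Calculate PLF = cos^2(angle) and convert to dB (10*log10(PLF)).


PLF_linear = cos^2(27.390 deg) = 0.7883588
PLF_dB = 10 * log10(0.7883588) = -1.033 dB

-1.033 dB


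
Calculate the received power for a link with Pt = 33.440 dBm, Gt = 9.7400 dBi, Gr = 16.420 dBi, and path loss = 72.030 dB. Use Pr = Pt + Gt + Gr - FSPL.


Pr = 33.440 + 9.7400 + 16.420 - 72.030 = -12.43 dBm

-12.43 dBm


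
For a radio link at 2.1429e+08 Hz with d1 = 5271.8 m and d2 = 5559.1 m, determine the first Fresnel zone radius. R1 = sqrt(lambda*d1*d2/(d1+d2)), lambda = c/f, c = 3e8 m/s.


lambda = c / f = 3.0000e+08 / 2.1429e+08 = 1.399972 m
R1 = sqrt(1.399972 * 5271.8 * 5559.1 / (5271.8 + 5559.1)) = 61.55 m

61.55 m


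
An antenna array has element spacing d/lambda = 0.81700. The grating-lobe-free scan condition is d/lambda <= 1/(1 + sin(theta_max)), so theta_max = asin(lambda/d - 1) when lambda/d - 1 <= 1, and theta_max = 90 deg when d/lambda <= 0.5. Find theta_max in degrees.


lambda/d - 1 = 1/0.81700 - 1 = 0.2239902
theta_max = asin(0.2239902) = 12.94 deg

12.94 deg


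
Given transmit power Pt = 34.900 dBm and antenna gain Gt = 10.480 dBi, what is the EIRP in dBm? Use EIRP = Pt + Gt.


EIRP = Pt + Gt = 34.900 + 10.480 = 45.38 dBm

45.38 dBm


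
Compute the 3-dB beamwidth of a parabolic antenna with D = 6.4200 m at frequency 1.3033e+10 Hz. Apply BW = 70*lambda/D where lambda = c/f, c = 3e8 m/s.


lambda = c / f = 3.0000e+08 / 1.3033e+10 = 0.02301849 m
BW = 70 * 0.02301849 / 6.4200 = 0.2510 deg

0.2510 deg


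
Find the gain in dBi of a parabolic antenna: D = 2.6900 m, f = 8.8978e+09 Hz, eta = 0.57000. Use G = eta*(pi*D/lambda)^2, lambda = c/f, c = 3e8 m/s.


lambda = c / f = 3.0000e+08 / 8.8978e+09 = 0.03371620 m
G_linear = 0.57000 * (pi * 2.6900 / 0.03371620)^2 = 35809.80
G_dBi = 10 * log10(35809.80) = 45.54 dBi

45.54 dBi


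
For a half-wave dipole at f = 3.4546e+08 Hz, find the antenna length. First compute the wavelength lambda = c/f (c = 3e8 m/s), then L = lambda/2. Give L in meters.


lambda = c / f = 3.0000e+08 / 3.4546e+08 = 0.8684073 m
L = lambda / 2 = 0.8684073 / 2 = 0.4342 m

0.4342 m


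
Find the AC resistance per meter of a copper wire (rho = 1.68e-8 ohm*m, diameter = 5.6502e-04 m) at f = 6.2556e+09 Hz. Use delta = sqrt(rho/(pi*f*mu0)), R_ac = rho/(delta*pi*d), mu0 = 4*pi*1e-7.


delta = sqrt(1.68e-8 / (pi * 6.2556e+09 * 4*pi*1e-7)) = 8.247841e-07 m
R_ac = 1.68e-8 / (8.247841e-07 * pi * 5.6502e-04) = 11.48 ohm/m

11.48 ohm/m


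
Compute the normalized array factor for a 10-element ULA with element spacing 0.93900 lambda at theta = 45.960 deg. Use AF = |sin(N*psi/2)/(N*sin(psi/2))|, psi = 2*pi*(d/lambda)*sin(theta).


psi = 2*pi*0.93900*sin(45.960 deg) = 4.241179 rad
AF = |sin(10*4.241179/2) / (10*sin(4.241179/2))| = 0.08292

0.08292


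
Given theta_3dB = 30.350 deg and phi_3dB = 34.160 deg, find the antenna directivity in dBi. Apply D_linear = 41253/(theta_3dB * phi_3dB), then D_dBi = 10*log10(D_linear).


D_linear = 41253 / (30.350 * 34.160) = 39.79046
D_dBi = 10 * log10(39.79046) = 16.00 dBi

16.00 dBi


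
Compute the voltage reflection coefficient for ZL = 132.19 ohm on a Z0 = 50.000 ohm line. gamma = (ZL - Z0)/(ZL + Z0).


gamma = (132.19 - 50.000) / (132.19 + 50.000) = 0.4511

0.4511


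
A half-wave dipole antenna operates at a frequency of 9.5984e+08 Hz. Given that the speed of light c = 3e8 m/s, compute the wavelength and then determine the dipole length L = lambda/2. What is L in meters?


lambda = c / f = 3.0000e+08 / 9.5984e+08 = 0.3125521 m
L = lambda / 2 = 0.3125521 / 2 = 0.1563 m

0.1563 m


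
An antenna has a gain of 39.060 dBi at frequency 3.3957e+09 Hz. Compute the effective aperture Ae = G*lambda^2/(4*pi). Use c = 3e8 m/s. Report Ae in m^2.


lambda = c / f = 3.0000e+08 / 3.3957e+09 = 0.08834703 m
G_linear = 10^(39.060/10) = 8053.784
Ae = G_linear * lambda^2 / (4*pi) = 8053.784 * 0.08834703^2 / (4*pi) = 5.002 m^2

5.002 m^2


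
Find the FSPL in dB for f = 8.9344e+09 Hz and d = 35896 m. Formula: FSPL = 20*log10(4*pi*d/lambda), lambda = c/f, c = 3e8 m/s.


lambda = c / f = 3.0000e+08 / 8.9344e+09 = 0.03357808 m
FSPL = 20 * log10(4*pi*35896/0.03357808) = 142.6 dB

142.6 dB
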